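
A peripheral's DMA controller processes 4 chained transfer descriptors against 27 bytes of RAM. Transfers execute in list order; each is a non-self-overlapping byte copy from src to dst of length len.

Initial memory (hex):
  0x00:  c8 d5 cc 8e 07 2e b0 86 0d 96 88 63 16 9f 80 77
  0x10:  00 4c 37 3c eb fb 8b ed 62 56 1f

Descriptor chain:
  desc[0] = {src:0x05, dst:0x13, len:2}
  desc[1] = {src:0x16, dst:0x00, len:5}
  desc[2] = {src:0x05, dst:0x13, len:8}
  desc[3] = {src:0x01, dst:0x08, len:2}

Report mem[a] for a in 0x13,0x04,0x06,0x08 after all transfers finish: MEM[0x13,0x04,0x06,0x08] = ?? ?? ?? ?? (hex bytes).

  after D0: wrote 2B at 0x13 = 2eb0
  after D1: wrote 5B at 0x00 = 8bed62561f
  after D2: wrote 8B at 0x13 = 2eb0860d96886316
  after D3: wrote 2B at 0x08 = ed62
query mem[0x13]=0x2e, mem[0x04]=0x1f, mem[0x06]=0xb0, mem[0x08]=0xed

MEM[0x13,0x04,0x06,0x08] = 2e 1f b0 ed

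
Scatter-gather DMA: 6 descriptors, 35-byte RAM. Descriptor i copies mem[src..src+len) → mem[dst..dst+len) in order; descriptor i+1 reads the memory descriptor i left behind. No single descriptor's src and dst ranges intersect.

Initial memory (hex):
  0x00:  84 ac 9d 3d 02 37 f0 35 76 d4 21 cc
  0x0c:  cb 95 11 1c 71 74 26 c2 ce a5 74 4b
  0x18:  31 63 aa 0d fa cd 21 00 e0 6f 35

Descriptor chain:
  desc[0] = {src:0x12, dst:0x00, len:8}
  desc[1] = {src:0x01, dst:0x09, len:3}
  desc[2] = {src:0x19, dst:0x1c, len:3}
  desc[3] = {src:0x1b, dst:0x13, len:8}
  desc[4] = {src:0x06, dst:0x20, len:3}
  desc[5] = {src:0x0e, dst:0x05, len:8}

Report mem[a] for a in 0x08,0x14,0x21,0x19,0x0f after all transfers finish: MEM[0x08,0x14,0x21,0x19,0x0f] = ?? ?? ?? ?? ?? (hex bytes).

MEM[0x08,0x14,0x21,0x19,0x0f] = 74 63 63 6f 1c

  after D0: wrote 8B at 0x00 = 26c2cea5744b3163
  after D1: wrote 3B at 0x09 = c2cea5
  after D2: wrote 3B at 0x1c = 63aa0d
  after D3: wrote 8B at 0x13 = 0d63aa0d00e06f35
  after D4: wrote 3B at 0x20 = 316376
  after D5: wrote 8B at 0x05 = 111c7174260d63aa
query mem[0x08]=0x74, mem[0x14]=0x63, mem[0x21]=0x63, mem[0x19]=0x6f, mem[0x0f]=0x1c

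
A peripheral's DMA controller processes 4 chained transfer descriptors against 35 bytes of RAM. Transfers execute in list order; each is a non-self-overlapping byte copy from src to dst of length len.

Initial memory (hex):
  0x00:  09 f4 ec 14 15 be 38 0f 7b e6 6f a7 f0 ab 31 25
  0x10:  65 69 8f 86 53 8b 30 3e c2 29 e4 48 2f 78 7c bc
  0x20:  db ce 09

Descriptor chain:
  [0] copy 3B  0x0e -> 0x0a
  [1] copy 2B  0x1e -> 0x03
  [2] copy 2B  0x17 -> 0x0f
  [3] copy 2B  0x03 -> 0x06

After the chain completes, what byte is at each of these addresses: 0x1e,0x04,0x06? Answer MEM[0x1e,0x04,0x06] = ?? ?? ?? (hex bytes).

  after D0: wrote 3B at 0x0a = 312565
  after D1: wrote 2B at 0x03 = 7cbc
  after D2: wrote 2B at 0x0f = 3ec2
  after D3: wrote 2B at 0x06 = 7cbc
query mem[0x1e]=0x7c, mem[0x04]=0xbc, mem[0x06]=0x7c

MEM[0x1e,0x04,0x06] = 7c bc 7c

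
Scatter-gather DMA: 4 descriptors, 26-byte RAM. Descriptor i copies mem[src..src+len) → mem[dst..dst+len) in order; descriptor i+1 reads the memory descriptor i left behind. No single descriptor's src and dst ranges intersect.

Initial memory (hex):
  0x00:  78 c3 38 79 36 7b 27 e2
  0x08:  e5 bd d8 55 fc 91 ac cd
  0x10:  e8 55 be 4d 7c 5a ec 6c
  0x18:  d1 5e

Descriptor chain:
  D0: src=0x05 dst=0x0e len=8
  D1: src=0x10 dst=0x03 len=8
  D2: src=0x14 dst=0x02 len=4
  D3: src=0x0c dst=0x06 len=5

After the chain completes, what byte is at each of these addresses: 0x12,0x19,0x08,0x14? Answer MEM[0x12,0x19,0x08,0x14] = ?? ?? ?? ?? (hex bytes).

[0] 0x05->0x0e len=8 : 7b 27 e2 e5 bd d8 55 fc
[1] 0x10->0x03 len=8 : e2 e5 bd d8 55 fc ec 6c
[2] 0x14->0x02 len=4 : 55 fc ec 6c
[3] 0x0c->0x06 len=5 : fc 91 7b 27 e2
query mem[0x12]=0xbd, mem[0x19]=0x5e, mem[0x08]=0x7b, mem[0x14]=0x55

MEM[0x12,0x19,0x08,0x14] = bd 5e 7b 55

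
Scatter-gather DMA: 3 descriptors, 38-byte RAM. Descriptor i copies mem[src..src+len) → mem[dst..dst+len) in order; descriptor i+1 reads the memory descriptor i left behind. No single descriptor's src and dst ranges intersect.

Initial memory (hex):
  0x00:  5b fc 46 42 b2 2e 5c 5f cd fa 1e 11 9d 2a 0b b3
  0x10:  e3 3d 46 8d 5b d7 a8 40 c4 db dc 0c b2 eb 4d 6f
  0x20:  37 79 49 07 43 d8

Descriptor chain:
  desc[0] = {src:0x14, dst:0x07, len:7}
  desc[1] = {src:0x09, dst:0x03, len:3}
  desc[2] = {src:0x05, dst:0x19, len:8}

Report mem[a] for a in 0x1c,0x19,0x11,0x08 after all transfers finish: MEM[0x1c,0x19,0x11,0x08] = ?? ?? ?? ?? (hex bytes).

#0 dst[0x07+7] := {0x5b,0xd7,0xa8,0x40,0xc4,0xdb,0xdc}
#1 dst[0x03+3] := {0xa8,0x40,0xc4}
#2 dst[0x19+8] := {0xc4,0x5c,0x5b,0xd7,0xa8,0x40,0xc4,0xdb}
query mem[0x1c]=0xd7, mem[0x19]=0xc4, mem[0x11]=0x3d, mem[0x08]=0xd7

MEM[0x1c,0x19,0x11,0x08] = d7 c4 3d d7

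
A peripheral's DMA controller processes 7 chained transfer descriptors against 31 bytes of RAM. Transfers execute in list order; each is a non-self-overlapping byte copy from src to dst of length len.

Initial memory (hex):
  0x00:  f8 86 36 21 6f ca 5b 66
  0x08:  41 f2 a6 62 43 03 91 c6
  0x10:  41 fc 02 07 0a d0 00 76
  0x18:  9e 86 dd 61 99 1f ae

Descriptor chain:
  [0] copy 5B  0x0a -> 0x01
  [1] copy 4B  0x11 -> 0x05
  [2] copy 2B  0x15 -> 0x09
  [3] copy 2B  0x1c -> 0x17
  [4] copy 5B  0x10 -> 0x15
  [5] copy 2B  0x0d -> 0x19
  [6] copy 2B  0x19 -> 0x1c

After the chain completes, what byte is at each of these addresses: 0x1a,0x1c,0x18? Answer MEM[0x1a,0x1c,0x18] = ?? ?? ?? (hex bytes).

#0 dst[0x01+5] := {0xa6,0x62,0x43,0x03,0x91}
#1 dst[0x05+4] := {0xfc,0x02,0x07,0x0a}
#2 dst[0x09+2] := {0xd0,0x00}
#3 dst[0x17+2] := {0x99,0x1f}
#4 dst[0x15+5] := {0x41,0xfc,0x02,0x07,0x0a}
#5 dst[0x19+2] := {0x03,0x91}
#6 dst[0x1c+2] := {0x03,0x91}
query mem[0x1a]=0x91, mem[0x1c]=0x03, mem[0x18]=0x07

MEM[0x1a,0x1c,0x18] = 91 03 07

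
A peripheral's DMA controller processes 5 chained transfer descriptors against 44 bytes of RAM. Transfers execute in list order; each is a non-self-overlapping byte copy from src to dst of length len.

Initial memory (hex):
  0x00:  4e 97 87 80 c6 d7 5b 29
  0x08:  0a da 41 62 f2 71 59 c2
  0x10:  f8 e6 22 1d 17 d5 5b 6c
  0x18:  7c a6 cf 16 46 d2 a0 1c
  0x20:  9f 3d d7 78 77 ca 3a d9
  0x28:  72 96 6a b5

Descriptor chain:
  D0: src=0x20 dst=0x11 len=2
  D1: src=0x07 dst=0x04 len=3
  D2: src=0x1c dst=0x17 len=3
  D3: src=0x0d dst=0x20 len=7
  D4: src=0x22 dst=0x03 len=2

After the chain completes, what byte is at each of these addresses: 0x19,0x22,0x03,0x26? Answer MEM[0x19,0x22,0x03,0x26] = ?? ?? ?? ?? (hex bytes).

[0] 0x20->0x11 len=2 : 9f 3d
[1] 0x07->0x04 len=3 : 29 0a da
[2] 0x1c->0x17 len=3 : 46 d2 a0
[3] 0x0d->0x20 len=7 : 71 59 c2 f8 9f 3d 1d
[4] 0x22->0x03 len=2 : c2 f8
query mem[0x19]=0xa0, mem[0x22]=0xc2, mem[0x03]=0xc2, mem[0x26]=0x1d

MEM[0x19,0x22,0x03,0x26] = a0 c2 c2 1d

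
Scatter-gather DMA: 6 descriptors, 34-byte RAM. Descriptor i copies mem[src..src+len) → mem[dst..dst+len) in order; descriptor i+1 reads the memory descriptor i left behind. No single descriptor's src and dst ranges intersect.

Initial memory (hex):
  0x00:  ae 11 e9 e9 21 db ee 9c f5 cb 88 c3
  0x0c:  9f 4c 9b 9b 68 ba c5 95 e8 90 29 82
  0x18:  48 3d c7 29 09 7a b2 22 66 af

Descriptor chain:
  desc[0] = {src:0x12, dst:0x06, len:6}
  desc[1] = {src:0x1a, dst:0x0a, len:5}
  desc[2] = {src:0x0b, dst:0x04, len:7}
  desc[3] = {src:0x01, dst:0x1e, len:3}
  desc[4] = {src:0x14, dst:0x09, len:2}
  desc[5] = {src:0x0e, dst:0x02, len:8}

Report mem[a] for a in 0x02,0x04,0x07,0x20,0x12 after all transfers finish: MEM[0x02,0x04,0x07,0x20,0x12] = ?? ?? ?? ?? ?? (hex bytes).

[0] 0x12->0x06 len=6 : c5 95 e8 90 29 82
[1] 0x1a->0x0a len=5 : c7 29 09 7a b2
[2] 0x0b->0x04 len=7 : 29 09 7a b2 9b 68 ba
[3] 0x01->0x1e len=3 : 11 e9 e9
[4] 0x14->0x09 len=2 : e8 90
[5] 0x0e->0x02 len=8 : b2 9b 68 ba c5 95 e8 90
query mem[0x02]=0xb2, mem[0x04]=0x68, mem[0x07]=0x95, mem[0x20]=0xe9, mem[0x12]=0xc5

MEM[0x02,0x04,0x07,0x20,0x12] = b2 68 95 e9 c5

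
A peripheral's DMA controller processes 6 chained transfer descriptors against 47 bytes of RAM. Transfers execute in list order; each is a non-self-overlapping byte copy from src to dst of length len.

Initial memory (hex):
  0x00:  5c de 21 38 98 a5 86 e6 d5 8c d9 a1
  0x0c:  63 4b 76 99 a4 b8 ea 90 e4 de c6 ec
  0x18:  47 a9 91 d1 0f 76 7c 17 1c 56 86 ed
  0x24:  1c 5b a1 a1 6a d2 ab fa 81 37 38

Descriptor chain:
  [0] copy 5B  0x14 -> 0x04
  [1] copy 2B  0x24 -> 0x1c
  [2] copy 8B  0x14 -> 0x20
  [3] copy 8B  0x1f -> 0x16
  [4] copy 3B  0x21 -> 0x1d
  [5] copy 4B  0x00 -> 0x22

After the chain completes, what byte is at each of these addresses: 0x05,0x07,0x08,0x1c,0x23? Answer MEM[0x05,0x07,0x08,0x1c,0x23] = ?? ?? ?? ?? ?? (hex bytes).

#0 dst[0x04+5] := {0xe4,0xde,0xc6,0xec,0x47}
#1 dst[0x1c+2] := {0x1c,0x5b}
#2 dst[0x20+8] := {0xe4,0xde,0xc6,0xec,0x47,0xa9,0x91,0xd1}
#3 dst[0x16+8] := {0x17,0xe4,0xde,0xc6,0xec,0x47,0xa9,0x91}
#4 dst[0x1d+3] := {0xde,0xc6,0xec}
#5 dst[0x22+4] := {0x5c,0xde,0x21,0x38}
query mem[0x05]=0xde, mem[0x07]=0xec, mem[0x08]=0x47, mem[0x1c]=0xa9, mem[0x23]=0xde

MEM[0x05,0x07,0x08,0x1c,0x23] = de ec 47 a9 de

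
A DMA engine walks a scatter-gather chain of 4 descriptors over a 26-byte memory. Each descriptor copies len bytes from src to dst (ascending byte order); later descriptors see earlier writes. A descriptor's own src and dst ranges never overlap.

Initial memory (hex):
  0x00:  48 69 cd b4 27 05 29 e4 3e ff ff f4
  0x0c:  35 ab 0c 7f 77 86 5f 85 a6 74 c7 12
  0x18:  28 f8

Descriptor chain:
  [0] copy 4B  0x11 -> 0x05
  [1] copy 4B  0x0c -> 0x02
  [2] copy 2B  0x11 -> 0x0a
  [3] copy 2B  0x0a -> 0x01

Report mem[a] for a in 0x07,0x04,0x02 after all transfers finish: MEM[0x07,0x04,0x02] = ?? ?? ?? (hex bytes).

MEM[0x07,0x04,0x02] = 85 0c 5f

  after D0: wrote 4B at 0x05 = 865f85a6
  after D1: wrote 4B at 0x02 = 35ab0c7f
  after D2: wrote 2B at 0x0a = 865f
  after D3: wrote 2B at 0x01 = 865f
query mem[0x07]=0x85, mem[0x04]=0x0c, mem[0x02]=0x5f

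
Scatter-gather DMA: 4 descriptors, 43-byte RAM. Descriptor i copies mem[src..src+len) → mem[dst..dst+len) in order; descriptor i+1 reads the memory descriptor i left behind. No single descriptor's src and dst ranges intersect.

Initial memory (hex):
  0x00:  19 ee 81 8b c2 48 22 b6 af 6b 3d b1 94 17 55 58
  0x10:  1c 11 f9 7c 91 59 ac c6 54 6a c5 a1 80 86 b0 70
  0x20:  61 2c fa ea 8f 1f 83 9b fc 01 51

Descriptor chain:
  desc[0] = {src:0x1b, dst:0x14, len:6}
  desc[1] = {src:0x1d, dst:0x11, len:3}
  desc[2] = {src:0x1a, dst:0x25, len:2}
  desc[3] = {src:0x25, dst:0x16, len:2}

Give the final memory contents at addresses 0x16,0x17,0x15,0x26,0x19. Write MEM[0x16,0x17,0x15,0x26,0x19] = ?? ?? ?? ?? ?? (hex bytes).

MEM[0x16,0x17,0x15,0x26,0x19] = c5 a1 80 a1 61

  after D0: wrote 6B at 0x14 = a18086b07061
  after D1: wrote 3B at 0x11 = 86b070
  after D2: wrote 2B at 0x25 = c5a1
  after D3: wrote 2B at 0x16 = c5a1
query mem[0x16]=0xc5, mem[0x17]=0xa1, mem[0x15]=0x80, mem[0x26]=0xa1, mem[0x19]=0x61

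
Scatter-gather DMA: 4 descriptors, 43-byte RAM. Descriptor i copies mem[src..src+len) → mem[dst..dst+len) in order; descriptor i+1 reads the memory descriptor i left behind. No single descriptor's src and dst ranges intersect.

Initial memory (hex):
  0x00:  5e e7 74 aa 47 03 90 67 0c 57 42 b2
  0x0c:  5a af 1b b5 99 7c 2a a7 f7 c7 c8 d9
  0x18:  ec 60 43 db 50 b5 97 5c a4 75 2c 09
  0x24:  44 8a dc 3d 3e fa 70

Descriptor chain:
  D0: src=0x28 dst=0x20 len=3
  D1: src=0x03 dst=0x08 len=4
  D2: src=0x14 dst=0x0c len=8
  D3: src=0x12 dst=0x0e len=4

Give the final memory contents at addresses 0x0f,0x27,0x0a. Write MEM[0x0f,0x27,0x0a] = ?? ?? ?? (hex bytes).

#0 dst[0x20+3] := {0x3e,0xfa,0x70}
#1 dst[0x08+4] := {0xaa,0x47,0x03,0x90}
#2 dst[0x0c+8] := {0xf7,0xc7,0xc8,0xd9,0xec,0x60,0x43,0xdb}
#3 dst[0x0e+4] := {0x43,0xdb,0xf7,0xc7}
query mem[0x0f]=0xdb, mem[0x27]=0x3d, mem[0x0a]=0x03

MEM[0x0f,0x27,0x0a] = db 3d 03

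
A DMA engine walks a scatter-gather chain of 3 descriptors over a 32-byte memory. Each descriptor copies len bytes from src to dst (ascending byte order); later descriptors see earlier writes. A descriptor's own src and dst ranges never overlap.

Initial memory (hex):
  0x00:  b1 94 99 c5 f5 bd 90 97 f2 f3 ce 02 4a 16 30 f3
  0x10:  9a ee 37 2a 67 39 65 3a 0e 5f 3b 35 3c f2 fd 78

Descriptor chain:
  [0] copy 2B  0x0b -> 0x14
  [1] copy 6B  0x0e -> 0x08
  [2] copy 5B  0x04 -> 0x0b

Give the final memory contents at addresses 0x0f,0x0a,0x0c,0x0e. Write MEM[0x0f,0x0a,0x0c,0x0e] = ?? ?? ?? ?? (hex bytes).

MEM[0x0f,0x0a,0x0c,0x0e] = 30 9a bd 97

#0 dst[0x14+2] := {0x02,0x4a}
#1 dst[0x08+6] := {0x30,0xf3,0x9a,0xee,0x37,0x2a}
#2 dst[0x0b+5] := {0xf5,0xbd,0x90,0x97,0x30}
query mem[0x0f]=0x30, mem[0x0a]=0x9a, mem[0x0c]=0xbd, mem[0x0e]=0x97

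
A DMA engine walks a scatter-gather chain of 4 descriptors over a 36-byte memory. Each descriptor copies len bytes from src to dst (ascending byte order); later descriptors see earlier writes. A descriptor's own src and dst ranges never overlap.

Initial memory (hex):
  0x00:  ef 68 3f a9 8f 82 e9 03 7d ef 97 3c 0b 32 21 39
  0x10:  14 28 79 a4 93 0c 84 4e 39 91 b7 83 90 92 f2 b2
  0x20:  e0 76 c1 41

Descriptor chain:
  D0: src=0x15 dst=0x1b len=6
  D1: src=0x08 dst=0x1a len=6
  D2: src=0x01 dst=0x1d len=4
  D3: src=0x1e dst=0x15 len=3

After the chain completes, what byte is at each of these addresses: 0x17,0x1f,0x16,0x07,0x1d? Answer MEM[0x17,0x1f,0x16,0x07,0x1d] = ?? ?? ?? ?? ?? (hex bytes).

MEM[0x17,0x1f,0x16,0x07,0x1d] = 8f a9 a9 03 68

  after D0: wrote 6B at 0x1b = 0c844e3991b7
  after D1: wrote 6B at 0x1a = 7def973c0b32
  after D2: wrote 4B at 0x1d = 683fa98f
  after D3: wrote 3B at 0x15 = 3fa98f
query mem[0x17]=0x8f, mem[0x1f]=0xa9, mem[0x16]=0xa9, mem[0x07]=0x03, mem[0x1d]=0x68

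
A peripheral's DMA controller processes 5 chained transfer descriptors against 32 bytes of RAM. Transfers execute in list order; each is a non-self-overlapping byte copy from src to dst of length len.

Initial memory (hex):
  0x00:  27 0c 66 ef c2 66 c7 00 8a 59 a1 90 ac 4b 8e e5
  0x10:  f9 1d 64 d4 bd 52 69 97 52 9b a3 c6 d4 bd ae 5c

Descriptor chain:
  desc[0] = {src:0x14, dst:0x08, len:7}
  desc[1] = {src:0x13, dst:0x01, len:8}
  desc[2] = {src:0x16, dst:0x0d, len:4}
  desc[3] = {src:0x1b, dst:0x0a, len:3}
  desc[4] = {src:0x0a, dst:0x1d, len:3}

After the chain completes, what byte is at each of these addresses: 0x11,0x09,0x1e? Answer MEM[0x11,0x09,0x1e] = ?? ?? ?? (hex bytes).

MEM[0x11,0x09,0x1e] = 1d 52 d4

D0: mem[0x08..0x0e] <- [bd 52 69 97 52 9b a3]
D1: mem[0x01..0x08] <- [d4 bd 52 69 97 52 9b a3]
D2: mem[0x0d..0x10] <- [69 97 52 9b]
D3: mem[0x0a..0x0c] <- [c6 d4 bd]
D4: mem[0x1d..0x1f] <- [c6 d4 bd]
query mem[0x11]=0x1d, mem[0x09]=0x52, mem[0x1e]=0xd4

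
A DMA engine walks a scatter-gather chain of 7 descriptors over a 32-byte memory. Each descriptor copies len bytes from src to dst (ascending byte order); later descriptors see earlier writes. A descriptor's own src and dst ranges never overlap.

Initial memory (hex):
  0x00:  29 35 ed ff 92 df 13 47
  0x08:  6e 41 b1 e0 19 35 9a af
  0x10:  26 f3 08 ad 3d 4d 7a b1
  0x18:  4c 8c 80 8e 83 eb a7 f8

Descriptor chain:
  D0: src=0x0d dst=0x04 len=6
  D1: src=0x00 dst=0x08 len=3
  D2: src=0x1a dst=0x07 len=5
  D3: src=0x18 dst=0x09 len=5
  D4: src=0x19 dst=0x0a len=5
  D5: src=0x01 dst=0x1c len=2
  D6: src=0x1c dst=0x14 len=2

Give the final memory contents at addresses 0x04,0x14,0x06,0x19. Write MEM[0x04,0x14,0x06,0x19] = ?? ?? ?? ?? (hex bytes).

D0: mem[0x04..0x09] <- [35 9a af 26 f3 08]
D1: mem[0x08..0x0a] <- [29 35 ed]
D2: mem[0x07..0x0b] <- [80 8e 83 eb a7]
D3: mem[0x09..0x0d] <- [4c 8c 80 8e 83]
D4: mem[0x0a..0x0e] <- [8c 80 8e 83 eb]
D5: mem[0x1c..0x1d] <- [35 ed]
D6: mem[0x14..0x15] <- [35 ed]
query mem[0x04]=0x35, mem[0x14]=0x35, mem[0x06]=0xaf, mem[0x19]=0x8c

MEM[0x04,0x14,0x06,0x19] = 35 35 af 8c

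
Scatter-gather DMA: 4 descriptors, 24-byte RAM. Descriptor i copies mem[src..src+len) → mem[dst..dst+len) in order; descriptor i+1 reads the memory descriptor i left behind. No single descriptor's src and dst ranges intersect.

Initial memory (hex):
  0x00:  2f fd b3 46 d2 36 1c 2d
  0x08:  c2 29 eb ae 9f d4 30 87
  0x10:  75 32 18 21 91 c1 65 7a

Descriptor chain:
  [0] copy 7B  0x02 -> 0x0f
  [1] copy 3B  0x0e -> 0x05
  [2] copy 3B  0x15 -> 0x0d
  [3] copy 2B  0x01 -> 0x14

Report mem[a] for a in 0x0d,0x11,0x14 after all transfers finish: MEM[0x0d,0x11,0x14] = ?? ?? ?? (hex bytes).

MEM[0x0d,0x11,0x14] = c2 d2 fd

D0: mem[0x0f..0x15] <- [b3 46 d2 36 1c 2d c2]
D1: mem[0x05..0x07] <- [30 b3 46]
D2: mem[0x0d..0x0f] <- [c2 65 7a]
D3: mem[0x14..0x15] <- [fd b3]
query mem[0x0d]=0xc2, mem[0x11]=0xd2, mem[0x14]=0xfd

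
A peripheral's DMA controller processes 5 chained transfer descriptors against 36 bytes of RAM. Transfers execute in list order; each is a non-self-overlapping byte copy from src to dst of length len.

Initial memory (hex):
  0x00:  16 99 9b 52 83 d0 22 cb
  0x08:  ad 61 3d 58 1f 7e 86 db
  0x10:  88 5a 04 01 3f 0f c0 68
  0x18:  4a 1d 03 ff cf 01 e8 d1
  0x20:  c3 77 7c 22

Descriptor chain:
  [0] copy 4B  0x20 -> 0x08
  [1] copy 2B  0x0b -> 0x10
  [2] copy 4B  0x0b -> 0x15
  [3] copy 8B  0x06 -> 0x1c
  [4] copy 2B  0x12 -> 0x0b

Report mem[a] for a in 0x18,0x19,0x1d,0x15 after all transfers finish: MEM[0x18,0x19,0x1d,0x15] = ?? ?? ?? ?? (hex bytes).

  after D0: wrote 4B at 0x08 = c3777c22
  after D1: wrote 2B at 0x10 = 221f
  after D2: wrote 4B at 0x15 = 221f7e86
  after D3: wrote 8B at 0x1c = 22cbc3777c221f7e
  after D4: wrote 2B at 0x0b = 0401
query mem[0x18]=0x86, mem[0x19]=0x1d, mem[0x1d]=0xcb, mem[0x15]=0x22

MEM[0x18,0x19,0x1d,0x15] = 86 1d cb 22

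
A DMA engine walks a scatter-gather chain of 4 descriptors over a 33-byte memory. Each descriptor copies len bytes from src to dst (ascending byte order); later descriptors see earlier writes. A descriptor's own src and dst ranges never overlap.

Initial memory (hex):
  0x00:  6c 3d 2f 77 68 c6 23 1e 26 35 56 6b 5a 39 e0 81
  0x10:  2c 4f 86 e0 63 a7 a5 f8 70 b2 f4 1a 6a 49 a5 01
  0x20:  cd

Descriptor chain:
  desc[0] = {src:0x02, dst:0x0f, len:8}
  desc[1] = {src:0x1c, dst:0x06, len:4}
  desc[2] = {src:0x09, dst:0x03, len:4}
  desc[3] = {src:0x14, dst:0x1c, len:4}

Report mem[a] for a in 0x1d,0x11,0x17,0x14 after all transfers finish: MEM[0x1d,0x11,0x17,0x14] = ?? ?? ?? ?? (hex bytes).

  after D0: wrote 8B at 0x0f = 2f7768c6231e2635
  after D1: wrote 4B at 0x06 = 6a49a501
  after D2: wrote 4B at 0x03 = 01566b5a
  after D3: wrote 4B at 0x1c = 1e2635f8
query mem[0x1d]=0x26, mem[0x11]=0x68, mem[0x17]=0xf8, mem[0x14]=0x1e

MEM[0x1d,0x11,0x17,0x14] = 26 68 f8 1e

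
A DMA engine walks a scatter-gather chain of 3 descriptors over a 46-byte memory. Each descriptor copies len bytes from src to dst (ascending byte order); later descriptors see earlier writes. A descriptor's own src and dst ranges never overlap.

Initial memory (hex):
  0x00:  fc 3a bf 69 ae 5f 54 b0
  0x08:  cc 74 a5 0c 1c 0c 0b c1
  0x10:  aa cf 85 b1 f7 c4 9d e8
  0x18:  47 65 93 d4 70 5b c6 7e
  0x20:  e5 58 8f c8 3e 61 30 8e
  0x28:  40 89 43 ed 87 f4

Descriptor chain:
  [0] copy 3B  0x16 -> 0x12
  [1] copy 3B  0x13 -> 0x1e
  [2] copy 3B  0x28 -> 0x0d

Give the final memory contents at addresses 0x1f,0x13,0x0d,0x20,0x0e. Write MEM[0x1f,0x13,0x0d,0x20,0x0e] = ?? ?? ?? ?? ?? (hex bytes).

#0 dst[0x12+3] := {0x9d,0xe8,0x47}
#1 dst[0x1e+3] := {0xe8,0x47,0xc4}
#2 dst[0x0d+3] := {0x40,0x89,0x43}
query mem[0x1f]=0x47, mem[0x13]=0xe8, mem[0x0d]=0x40, mem[0x20]=0xc4, mem[0x0e]=0x89

MEM[0x1f,0x13,0x0d,0x20,0x0e] = 47 e8 40 c4 89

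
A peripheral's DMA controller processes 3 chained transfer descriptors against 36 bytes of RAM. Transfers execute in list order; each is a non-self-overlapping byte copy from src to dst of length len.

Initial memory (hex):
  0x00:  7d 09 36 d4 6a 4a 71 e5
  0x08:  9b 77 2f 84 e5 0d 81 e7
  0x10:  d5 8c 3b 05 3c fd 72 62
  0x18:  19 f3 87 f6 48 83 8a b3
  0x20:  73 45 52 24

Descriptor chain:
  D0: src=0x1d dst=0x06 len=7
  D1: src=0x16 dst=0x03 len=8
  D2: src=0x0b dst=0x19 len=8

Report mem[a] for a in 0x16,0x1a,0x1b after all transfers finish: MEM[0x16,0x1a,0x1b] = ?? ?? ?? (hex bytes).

MEM[0x16,0x1a,0x1b] = 72 24 0d

D0: mem[0x06..0x0c] <- [83 8a b3 73 45 52 24]
D1: mem[0x03..0x0a] <- [72 62 19 f3 87 f6 48 83]
D2: mem[0x19..0x20] <- [52 24 0d 81 e7 d5 8c 3b]
query mem[0x16]=0x72, mem[0x1a]=0x24, mem[0x1b]=0x0d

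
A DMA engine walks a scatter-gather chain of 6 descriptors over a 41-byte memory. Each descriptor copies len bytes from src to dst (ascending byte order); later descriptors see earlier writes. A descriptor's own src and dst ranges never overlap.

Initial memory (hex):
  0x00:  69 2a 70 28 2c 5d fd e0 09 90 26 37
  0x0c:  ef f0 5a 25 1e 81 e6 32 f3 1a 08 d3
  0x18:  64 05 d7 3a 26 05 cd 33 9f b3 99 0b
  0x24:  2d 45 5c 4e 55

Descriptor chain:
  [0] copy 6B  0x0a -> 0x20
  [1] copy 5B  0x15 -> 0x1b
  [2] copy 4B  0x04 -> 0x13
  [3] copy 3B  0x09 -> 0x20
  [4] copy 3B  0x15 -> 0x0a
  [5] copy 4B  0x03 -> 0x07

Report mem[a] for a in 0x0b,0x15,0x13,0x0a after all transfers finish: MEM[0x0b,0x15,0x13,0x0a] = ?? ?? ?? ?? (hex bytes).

MEM[0x0b,0x15,0x13,0x0a] = e0 fd 2c fd

  after D0: wrote 6B at 0x20 = 2637eff05a25
  after D1: wrote 5B at 0x1b = 1a08d36405
  after D2: wrote 4B at 0x13 = 2c5dfde0
  after D3: wrote 3B at 0x20 = 902637
  after D4: wrote 3B at 0x0a = fde0d3
  after D5: wrote 4B at 0x07 = 282c5dfd
query mem[0x0b]=0xe0, mem[0x15]=0xfd, mem[0x13]=0x2c, mem[0x0a]=0xfd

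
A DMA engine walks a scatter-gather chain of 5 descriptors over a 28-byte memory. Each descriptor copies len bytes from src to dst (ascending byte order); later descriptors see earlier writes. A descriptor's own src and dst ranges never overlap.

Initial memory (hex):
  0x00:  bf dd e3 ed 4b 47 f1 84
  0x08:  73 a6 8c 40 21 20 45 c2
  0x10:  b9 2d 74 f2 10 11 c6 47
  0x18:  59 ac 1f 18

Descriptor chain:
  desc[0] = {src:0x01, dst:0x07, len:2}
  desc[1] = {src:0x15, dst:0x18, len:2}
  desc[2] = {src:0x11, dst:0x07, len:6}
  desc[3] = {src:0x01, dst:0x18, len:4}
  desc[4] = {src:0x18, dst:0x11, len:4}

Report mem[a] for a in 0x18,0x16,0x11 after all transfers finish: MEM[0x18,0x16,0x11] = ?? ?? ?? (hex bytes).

MEM[0x18,0x16,0x11] = dd c6 dd

D0: mem[0x07..0x08] <- [dd e3]
D1: mem[0x18..0x19] <- [11 c6]
D2: mem[0x07..0x0c] <- [2d 74 f2 10 11 c6]
D3: mem[0x18..0x1b] <- [dd e3 ed 4b]
D4: mem[0x11..0x14] <- [dd e3 ed 4b]
query mem[0x18]=0xdd, mem[0x16]=0xc6, mem[0x11]=0xdd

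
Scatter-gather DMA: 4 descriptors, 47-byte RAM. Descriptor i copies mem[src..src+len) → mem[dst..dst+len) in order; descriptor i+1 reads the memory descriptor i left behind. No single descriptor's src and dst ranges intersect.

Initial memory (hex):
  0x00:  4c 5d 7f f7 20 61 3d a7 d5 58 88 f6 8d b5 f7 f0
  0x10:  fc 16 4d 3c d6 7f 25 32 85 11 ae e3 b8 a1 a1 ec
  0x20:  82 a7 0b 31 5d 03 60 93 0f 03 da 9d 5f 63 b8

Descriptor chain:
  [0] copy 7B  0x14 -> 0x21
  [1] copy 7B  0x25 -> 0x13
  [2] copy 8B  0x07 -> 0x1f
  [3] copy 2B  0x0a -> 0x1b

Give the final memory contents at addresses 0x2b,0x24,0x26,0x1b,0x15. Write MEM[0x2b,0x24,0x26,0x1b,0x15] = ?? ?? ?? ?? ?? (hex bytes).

  after D0: wrote 7B at 0x21 = d67f25328511ae
  after D1: wrote 7B at 0x13 = 8511ae0f03da9d
  after D2: wrote 8B at 0x1f = a7d55888f68db5f7
  after D3: wrote 2B at 0x1b = 88f6
query mem[0x2b]=0x9d, mem[0x24]=0x8d, mem[0x26]=0xf7, mem[0x1b]=0x88, mem[0x15]=0xae

MEM[0x2b,0x24,0x26,0x1b,0x15] = 9d 8d f7 88 ae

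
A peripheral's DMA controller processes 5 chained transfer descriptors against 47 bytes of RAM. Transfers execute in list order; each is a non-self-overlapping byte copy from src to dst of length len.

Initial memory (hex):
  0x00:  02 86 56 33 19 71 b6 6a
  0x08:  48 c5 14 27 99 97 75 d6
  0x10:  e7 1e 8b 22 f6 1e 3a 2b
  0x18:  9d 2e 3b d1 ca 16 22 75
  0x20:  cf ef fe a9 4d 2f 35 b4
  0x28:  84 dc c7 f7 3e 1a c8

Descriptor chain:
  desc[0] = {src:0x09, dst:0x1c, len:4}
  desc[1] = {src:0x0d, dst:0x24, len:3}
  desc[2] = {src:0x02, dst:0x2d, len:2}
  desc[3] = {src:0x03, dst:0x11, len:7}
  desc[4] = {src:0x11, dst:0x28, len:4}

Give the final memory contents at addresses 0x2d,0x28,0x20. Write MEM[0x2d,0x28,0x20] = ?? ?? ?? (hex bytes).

MEM[0x2d,0x28,0x20] = 56 33 cf

[0] 0x09->0x1c len=4 : c5 14 27 99
[1] 0x0d->0x24 len=3 : 97 75 d6
[2] 0x02->0x2d len=2 : 56 33
[3] 0x03->0x11 len=7 : 33 19 71 b6 6a 48 c5
[4] 0x11->0x28 len=4 : 33 19 71 b6
query mem[0x2d]=0x56, mem[0x28]=0x33, mem[0x20]=0xcf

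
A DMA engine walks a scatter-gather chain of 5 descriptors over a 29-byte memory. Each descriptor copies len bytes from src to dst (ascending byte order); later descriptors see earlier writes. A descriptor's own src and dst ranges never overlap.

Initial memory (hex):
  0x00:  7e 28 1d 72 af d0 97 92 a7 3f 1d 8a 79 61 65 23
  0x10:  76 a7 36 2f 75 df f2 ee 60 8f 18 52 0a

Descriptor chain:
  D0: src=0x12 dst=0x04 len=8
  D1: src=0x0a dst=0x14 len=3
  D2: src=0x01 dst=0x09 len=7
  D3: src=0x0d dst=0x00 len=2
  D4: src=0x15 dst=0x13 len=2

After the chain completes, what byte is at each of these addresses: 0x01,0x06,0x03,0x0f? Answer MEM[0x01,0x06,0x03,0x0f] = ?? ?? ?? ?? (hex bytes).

MEM[0x01,0x06,0x03,0x0f] = 75 75 72 df

  after D0: wrote 8B at 0x04 = 362f75dff2ee608f
  after D1: wrote 3B at 0x14 = 608f79
  after D2: wrote 7B at 0x09 = 281d72362f75df
  after D3: wrote 2B at 0x00 = 2f75
  after D4: wrote 2B at 0x13 = 8f79
query mem[0x01]=0x75, mem[0x06]=0x75, mem[0x03]=0x72, mem[0x0f]=0xdf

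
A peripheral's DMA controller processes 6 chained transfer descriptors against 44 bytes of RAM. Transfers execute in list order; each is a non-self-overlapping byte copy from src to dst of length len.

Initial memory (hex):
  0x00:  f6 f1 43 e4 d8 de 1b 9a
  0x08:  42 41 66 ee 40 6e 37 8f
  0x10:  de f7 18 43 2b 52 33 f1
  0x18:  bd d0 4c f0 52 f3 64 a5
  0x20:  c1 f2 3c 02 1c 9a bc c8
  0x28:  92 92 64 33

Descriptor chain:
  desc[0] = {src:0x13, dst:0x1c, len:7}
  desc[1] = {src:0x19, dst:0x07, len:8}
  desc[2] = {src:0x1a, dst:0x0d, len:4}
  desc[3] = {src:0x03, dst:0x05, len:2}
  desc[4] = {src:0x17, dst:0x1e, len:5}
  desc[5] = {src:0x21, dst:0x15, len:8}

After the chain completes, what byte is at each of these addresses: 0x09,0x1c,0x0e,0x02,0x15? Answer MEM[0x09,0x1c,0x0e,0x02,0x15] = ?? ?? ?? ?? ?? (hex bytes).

MEM[0x09,0x1c,0x0e,0x02,0x15] = f0 92 f0 43 4c

D0: mem[0x1c..0x22] <- [43 2b 52 33 f1 bd d0]
D1: mem[0x07..0x0e] <- [d0 4c f0 43 2b 52 33 f1]
D2: mem[0x0d..0x10] <- [4c f0 43 2b]
D3: mem[0x05..0x06] <- [e4 d8]
D4: mem[0x1e..0x22] <- [f1 bd d0 4c f0]
D5: mem[0x15..0x1c] <- [4c f0 02 1c 9a bc c8 92]
query mem[0x09]=0xf0, mem[0x1c]=0x92, mem[0x0e]=0xf0, mem[0x02]=0x43, mem[0x15]=0x4c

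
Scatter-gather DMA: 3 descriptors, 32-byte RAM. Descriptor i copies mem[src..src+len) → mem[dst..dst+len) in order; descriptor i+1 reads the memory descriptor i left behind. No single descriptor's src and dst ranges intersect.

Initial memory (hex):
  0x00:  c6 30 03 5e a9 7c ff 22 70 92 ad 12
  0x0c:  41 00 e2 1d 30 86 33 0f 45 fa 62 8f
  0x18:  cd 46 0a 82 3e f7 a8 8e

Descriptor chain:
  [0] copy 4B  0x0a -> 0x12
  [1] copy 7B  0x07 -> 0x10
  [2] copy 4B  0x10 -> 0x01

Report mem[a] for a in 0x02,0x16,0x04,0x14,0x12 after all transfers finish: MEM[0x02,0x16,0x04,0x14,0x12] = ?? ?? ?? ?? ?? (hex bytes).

MEM[0x02,0x16,0x04,0x14,0x12] = 70 00 ad 12 92

D0: mem[0x12..0x15] <- [ad 12 41 00]
D1: mem[0x10..0x16] <- [22 70 92 ad 12 41 00]
D2: mem[0x01..0x04] <- [22 70 92 ad]
query mem[0x02]=0x70, mem[0x16]=0x00, mem[0x04]=0xad, mem[0x14]=0x12, mem[0x12]=0x92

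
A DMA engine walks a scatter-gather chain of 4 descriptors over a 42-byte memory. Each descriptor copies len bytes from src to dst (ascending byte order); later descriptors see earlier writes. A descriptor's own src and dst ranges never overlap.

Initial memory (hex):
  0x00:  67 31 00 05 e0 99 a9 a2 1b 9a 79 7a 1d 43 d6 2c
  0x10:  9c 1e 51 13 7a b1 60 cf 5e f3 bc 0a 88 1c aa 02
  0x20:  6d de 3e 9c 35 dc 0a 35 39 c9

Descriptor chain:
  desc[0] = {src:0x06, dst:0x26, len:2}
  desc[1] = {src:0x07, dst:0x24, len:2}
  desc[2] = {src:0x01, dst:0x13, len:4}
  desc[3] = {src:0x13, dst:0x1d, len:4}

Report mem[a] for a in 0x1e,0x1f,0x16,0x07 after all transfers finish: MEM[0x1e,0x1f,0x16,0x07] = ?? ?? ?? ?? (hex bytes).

#0 dst[0x26+2] := {0xa9,0xa2}
#1 dst[0x24+2] := {0xa2,0x1b}
#2 dst[0x13+4] := {0x31,0x00,0x05,0xe0}
#3 dst[0x1d+4] := {0x31,0x00,0x05,0xe0}
query mem[0x1e]=0x00, mem[0x1f]=0x05, mem[0x16]=0xe0, mem[0x07]=0xa2

MEM[0x1e,0x1f,0x16,0x07] = 00 05 e0 a2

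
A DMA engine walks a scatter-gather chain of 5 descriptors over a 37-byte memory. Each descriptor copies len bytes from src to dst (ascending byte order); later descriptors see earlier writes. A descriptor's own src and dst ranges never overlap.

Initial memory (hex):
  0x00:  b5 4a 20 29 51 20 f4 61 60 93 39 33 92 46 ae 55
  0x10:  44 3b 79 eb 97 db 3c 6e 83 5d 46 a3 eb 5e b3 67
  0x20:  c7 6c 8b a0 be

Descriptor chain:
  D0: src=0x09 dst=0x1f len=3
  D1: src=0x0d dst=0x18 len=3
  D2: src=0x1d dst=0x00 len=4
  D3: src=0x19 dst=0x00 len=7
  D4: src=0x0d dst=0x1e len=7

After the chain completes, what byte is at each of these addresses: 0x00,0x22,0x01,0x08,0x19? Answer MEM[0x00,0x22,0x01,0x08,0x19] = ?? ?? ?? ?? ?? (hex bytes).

#0 dst[0x1f+3] := {0x93,0x39,0x33}
#1 dst[0x18+3] := {0x46,0xae,0x55}
#2 dst[0x00+4] := {0x5e,0xb3,0x93,0x39}
#3 dst[0x00+7] := {0xae,0x55,0xa3,0xeb,0x5e,0xb3,0x93}
#4 dst[0x1e+7] := {0x46,0xae,0x55,0x44,0x3b,0x79,0xeb}
query mem[0x00]=0xae, mem[0x22]=0x3b, mem[0x01]=0x55, mem[0x08]=0x60, mem[0x19]=0xae

MEM[0x00,0x22,0x01,0x08,0x19] = ae 3b 55 60 ae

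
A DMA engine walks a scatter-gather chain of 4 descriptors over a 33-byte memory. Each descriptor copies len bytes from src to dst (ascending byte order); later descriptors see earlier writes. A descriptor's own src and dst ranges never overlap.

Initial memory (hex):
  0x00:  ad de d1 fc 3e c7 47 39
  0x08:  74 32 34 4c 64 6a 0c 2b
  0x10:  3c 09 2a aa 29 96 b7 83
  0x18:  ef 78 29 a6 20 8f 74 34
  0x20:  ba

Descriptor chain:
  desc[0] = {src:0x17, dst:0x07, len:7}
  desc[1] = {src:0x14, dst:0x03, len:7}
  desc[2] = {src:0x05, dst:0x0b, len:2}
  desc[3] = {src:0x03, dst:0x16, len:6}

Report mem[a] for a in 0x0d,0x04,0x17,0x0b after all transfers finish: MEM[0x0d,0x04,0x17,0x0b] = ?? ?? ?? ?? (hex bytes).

MEM[0x0d,0x04,0x17,0x0b] = 8f 96 96 b7

  after D0: wrote 7B at 0x07 = 83ef7829a6208f
  after D1: wrote 7B at 0x03 = 2996b783ef7829
  after D2: wrote 2B at 0x0b = b783
  after D3: wrote 6B at 0x16 = 2996b783ef78
query mem[0x0d]=0x8f, mem[0x04]=0x96, mem[0x17]=0x96, mem[0x0b]=0xb7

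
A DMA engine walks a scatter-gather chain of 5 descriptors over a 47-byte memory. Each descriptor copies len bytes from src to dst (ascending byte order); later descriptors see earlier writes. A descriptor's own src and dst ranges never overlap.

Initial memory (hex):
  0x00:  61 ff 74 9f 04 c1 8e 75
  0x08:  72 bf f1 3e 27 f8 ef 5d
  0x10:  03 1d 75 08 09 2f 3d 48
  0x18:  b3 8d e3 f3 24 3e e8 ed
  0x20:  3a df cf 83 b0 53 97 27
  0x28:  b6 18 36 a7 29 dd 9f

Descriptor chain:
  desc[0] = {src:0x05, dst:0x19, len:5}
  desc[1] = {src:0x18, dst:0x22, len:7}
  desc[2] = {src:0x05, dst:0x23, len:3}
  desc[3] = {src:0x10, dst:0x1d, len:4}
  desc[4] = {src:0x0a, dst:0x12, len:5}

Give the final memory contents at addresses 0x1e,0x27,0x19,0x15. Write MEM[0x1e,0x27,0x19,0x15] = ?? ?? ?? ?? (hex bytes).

MEM[0x1e,0x27,0x19,0x15] = 1d bf c1 f8

[0] 0x05->0x19 len=5 : c1 8e 75 72 bf
[1] 0x18->0x22 len=7 : b3 c1 8e 75 72 bf e8
[2] 0x05->0x23 len=3 : c1 8e 75
[3] 0x10->0x1d len=4 : 03 1d 75 08
[4] 0x0a->0x12 len=5 : f1 3e 27 f8 ef
query mem[0x1e]=0x1d, mem[0x27]=0xbf, mem[0x19]=0xc1, mem[0x15]=0xf8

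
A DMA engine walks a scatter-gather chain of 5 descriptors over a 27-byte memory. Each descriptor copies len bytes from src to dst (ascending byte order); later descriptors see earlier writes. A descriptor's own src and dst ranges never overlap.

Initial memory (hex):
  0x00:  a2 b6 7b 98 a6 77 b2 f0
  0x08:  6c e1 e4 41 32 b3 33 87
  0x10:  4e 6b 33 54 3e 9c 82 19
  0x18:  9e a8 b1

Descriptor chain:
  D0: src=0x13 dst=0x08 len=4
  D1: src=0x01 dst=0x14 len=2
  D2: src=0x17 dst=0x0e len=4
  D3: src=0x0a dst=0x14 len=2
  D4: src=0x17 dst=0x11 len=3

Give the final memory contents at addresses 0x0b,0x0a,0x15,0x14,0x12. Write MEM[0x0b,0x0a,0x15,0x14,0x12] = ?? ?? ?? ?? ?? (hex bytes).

MEM[0x0b,0x0a,0x15,0x14,0x12] = 82 9c 82 9c 9e

D0: mem[0x08..0x0b] <- [54 3e 9c 82]
D1: mem[0x14..0x15] <- [b6 7b]
D2: mem[0x0e..0x11] <- [19 9e a8 b1]
D3: mem[0x14..0x15] <- [9c 82]
D4: mem[0x11..0x13] <- [19 9e a8]
query mem[0x0b]=0x82, mem[0x0a]=0x9c, mem[0x15]=0x82, mem[0x14]=0x9c, mem[0x12]=0x9e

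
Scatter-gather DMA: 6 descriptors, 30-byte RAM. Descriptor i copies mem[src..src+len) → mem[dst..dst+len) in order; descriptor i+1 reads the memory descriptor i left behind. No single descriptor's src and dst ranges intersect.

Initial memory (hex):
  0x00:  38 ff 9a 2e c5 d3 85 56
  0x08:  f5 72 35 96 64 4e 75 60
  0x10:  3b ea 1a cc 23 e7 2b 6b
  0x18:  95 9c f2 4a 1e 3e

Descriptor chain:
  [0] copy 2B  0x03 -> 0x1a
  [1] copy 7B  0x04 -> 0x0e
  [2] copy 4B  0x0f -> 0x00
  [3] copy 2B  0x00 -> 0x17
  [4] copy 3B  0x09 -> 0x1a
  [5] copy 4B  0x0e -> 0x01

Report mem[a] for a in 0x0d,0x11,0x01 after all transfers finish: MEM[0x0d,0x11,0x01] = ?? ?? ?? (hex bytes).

  after D0: wrote 2B at 0x1a = 2ec5
  after D1: wrote 7B at 0x0e = c5d38556f57235
  after D2: wrote 4B at 0x00 = d38556f5
  after D3: wrote 2B at 0x17 = d385
  after D4: wrote 3B at 0x1a = 723596
  after D5: wrote 4B at 0x01 = c5d38556
query mem[0x0d]=0x4e, mem[0x11]=0x56, mem[0x01]=0xc5

MEM[0x0d,0x11,0x01] = 4e 56 c5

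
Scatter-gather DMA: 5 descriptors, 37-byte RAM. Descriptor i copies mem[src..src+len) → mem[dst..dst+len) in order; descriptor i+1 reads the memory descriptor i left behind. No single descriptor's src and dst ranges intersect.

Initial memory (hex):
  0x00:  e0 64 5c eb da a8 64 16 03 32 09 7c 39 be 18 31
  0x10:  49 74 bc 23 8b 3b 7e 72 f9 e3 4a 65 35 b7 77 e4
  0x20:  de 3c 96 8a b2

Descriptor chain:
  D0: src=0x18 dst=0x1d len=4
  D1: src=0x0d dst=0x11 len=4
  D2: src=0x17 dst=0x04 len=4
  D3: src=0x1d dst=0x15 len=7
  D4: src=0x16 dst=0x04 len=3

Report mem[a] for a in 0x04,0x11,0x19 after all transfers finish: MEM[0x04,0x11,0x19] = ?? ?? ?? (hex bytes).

MEM[0x04,0x11,0x19] = e3 be 3c

#0 dst[0x1d+4] := {0xf9,0xe3,0x4a,0x65}
#1 dst[0x11+4] := {0xbe,0x18,0x31,0x49}
#2 dst[0x04+4] := {0x72,0xf9,0xe3,0x4a}
#3 dst[0x15+7] := {0xf9,0xe3,0x4a,0x65,0x3c,0x96,0x8a}
#4 dst[0x04+3] := {0xe3,0x4a,0x65}
query mem[0x04]=0xe3, mem[0x11]=0xbe, mem[0x19]=0x3c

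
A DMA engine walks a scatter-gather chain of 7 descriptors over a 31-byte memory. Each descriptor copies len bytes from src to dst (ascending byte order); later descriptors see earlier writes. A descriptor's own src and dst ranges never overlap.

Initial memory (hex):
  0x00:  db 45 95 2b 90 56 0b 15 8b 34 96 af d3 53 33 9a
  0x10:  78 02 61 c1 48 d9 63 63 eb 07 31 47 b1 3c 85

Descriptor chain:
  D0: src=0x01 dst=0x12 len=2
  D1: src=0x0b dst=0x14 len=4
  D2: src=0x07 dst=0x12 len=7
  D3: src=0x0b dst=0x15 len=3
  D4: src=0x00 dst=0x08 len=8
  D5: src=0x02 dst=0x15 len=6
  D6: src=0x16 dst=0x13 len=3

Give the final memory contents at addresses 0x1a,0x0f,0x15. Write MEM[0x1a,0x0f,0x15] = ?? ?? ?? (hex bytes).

  after D0: wrote 2B at 0x12 = 4595
  after D1: wrote 4B at 0x14 = afd35333
  after D2: wrote 7B at 0x12 = 158b3496afd353
  after D3: wrote 3B at 0x15 = afd353
  after D4: wrote 8B at 0x08 = db45952b90560b15
  after D5: wrote 6B at 0x15 = 952b90560b15
  after D6: wrote 3B at 0x13 = 2b9056
query mem[0x1a]=0x15, mem[0x0f]=0x15, mem[0x15]=0x56

MEM[0x1a,0x0f,0x15] = 15 15 56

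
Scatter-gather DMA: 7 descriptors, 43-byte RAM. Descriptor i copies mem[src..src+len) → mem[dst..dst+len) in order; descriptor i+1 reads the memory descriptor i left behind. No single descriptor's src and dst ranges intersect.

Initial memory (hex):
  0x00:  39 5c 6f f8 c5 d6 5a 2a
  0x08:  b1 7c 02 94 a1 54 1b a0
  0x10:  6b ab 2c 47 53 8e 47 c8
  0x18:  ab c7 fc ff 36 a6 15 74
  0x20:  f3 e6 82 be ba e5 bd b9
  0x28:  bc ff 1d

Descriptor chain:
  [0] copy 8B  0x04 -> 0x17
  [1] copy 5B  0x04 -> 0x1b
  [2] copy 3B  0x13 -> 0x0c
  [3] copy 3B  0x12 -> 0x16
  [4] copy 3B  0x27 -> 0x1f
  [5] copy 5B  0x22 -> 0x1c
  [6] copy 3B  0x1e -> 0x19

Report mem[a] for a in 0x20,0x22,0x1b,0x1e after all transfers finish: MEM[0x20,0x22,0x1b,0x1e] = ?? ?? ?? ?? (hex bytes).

[0] 0x04->0x17 len=8 : c5 d6 5a 2a b1 7c 02 94
[1] 0x04->0x1b len=5 : c5 d6 5a 2a b1
[2] 0x13->0x0c len=3 : 47 53 8e
[3] 0x12->0x16 len=3 : 2c 47 53
[4] 0x27->0x1f len=3 : b9 bc ff
[5] 0x22->0x1c len=5 : 82 be ba e5 bd
[6] 0x1e->0x19 len=3 : ba e5 bd
query mem[0x20]=0xbd, mem[0x22]=0x82, mem[0x1b]=0xbd, mem[0x1e]=0xba

MEM[0x20,0x22,0x1b,0x1e] = bd 82 bd ba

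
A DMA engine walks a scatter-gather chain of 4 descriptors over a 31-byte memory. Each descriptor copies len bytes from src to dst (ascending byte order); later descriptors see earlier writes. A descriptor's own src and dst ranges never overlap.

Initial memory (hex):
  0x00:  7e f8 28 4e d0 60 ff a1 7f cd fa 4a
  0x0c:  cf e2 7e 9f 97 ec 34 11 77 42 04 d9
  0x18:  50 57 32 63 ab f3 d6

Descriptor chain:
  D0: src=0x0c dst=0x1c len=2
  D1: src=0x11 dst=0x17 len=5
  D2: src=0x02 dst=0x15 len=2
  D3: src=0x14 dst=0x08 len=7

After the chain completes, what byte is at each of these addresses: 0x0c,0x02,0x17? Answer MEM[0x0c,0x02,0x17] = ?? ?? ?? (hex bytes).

  after D0: wrote 2B at 0x1c = cfe2
  after D1: wrote 5B at 0x17 = ec34117742
  after D2: wrote 2B at 0x15 = 284e
  after D3: wrote 7B at 0x08 = 77284eec341177
query mem[0x0c]=0x34, mem[0x02]=0x28, mem[0x17]=0xec

MEM[0x0c,0x02,0x17] = 34 28 ec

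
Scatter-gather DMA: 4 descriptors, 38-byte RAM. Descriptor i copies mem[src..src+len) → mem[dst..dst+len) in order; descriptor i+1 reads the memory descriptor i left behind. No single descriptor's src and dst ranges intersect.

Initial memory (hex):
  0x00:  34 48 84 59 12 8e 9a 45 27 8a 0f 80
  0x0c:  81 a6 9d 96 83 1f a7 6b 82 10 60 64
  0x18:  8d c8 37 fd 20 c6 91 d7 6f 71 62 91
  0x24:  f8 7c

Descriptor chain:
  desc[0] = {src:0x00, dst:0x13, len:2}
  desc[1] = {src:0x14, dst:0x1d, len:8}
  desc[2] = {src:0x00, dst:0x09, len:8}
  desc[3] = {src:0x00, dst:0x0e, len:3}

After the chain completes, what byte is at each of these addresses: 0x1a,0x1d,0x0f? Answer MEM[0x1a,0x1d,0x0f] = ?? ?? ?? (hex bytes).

[0] 0x00->0x13 len=2 : 34 48
[1] 0x14->0x1d len=8 : 48 10 60 64 8d c8 37 fd
[2] 0x00->0x09 len=8 : 34 48 84 59 12 8e 9a 45
[3] 0x00->0x0e len=3 : 34 48 84
query mem[0x1a]=0x37, mem[0x1d]=0x48, mem[0x0f]=0x48

MEM[0x1a,0x1d,0x0f] = 37 48 48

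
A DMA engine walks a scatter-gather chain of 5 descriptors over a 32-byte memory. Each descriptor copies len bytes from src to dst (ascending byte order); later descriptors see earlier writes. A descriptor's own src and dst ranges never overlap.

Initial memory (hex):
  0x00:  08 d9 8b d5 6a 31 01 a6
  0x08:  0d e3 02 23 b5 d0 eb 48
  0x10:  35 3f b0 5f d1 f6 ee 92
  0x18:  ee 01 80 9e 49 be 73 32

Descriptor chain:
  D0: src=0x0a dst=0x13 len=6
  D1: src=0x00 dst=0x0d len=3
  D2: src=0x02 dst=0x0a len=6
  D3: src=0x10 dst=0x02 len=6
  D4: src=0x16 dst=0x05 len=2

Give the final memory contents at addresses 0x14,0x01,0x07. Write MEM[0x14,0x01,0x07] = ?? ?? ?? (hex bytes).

MEM[0x14,0x01,0x07] = 23 d9 b5

#0 dst[0x13+6] := {0x02,0x23,0xb5,0xd0,0xeb,0x48}
#1 dst[0x0d+3] := {0x08,0xd9,0x8b}
#2 dst[0x0a+6] := {0x8b,0xd5,0x6a,0x31,0x01,0xa6}
#3 dst[0x02+6] := {0x35,0x3f,0xb0,0x02,0x23,0xb5}
#4 dst[0x05+2] := {0xd0,0xeb}
query mem[0x14]=0x23, mem[0x01]=0xd9, mem[0x07]=0xb5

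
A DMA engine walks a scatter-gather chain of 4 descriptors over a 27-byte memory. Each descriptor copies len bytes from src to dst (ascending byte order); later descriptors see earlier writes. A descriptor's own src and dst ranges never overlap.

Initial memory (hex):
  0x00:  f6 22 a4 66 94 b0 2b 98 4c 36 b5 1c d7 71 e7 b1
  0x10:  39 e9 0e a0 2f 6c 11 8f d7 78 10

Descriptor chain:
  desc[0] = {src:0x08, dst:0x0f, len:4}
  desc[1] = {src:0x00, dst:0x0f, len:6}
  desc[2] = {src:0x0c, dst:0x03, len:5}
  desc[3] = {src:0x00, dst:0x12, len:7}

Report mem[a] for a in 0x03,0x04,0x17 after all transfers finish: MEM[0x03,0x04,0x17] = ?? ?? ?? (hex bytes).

#0 dst[0x0f+4] := {0x4c,0x36,0xb5,0x1c}
#1 dst[0x0f+6] := {0xf6,0x22,0xa4,0x66,0x94,0xb0}
#2 dst[0x03+5] := {0xd7,0x71,0xe7,0xf6,0x22}
#3 dst[0x12+7] := {0xf6,0x22,0xa4,0xd7,0x71,0xe7,0xf6}
query mem[0x03]=0xd7, mem[0x04]=0x71, mem[0x17]=0xe7

MEM[0x03,0x04,0x17] = d7 71 e7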